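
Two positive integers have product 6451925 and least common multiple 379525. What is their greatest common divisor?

gcd·lcm = product, so gcd = 6451925/379525 = 17.

17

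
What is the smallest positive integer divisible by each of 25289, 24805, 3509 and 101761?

lcm(25289, 24805) = 25289·24805/gcd = 627293645/121 = 5184245
lcm(5184245, 3509) = 5184245·3509/gcd = 18191515705/121 = 150343105
lcm(150343105, 101761) = 150343105·101761/gcd = 15299064707905/3509 = 4359950045

4359950045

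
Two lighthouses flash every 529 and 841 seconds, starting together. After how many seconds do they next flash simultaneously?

529 = 23²; 841 = 29²
max exponents: 23² · 29² = 444889

444889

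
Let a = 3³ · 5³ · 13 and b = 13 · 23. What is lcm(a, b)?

max exponent per prime: 3³ · 5³ · 13 · 23 = 1009125

1009125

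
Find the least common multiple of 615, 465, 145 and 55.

6081735

lcm(615, 465) = 615·465/gcd = 285975/15 = 19065
lcm(19065, 145) = 19065·145/gcd = 2764425/5 = 552885
lcm(552885, 55) = 552885·55/gcd = 30408675/5 = 6081735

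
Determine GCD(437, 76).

Euclid: 437 = 5·76 + 57; 76 = 1·57 + 19; 57 = 3·19 + 0. Last nonzero remainder: 19.

19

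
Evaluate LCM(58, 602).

58 = 2 · 29; 602 = 2 · 7 · 43
max exponents: 2 · 7 · 29 · 43 = 17458

17458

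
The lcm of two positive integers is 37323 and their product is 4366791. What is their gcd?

117

From gcd × lcm = pq: gcd = 4366791 / 37323 = 117.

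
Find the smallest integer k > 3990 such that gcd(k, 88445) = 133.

88445 = 133·665. Any k with gcd(k, 88445) = 133 is a multiple of 133, say 133s, with s coprime to 665.
Need s > 3990/133, so s ≥ 31. First s ≥ 31 with gcd(s, 665) = 1 is s = 31. Thus k = 133·31 = 4123.

4123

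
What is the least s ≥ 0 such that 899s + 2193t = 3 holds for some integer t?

Euclid: 2193 = 2·899 + 395; 899 = 2·395 + 109; 395 = 3·109 + 68; 109 = 1·68 + 41; 68 = 1·41 + 27; 41 = 1·27 + 14; 27 = 1·14 + 13; 14 = 1·13 + 1; 13 = 13·1 + 0 → gcd = 1; 3 = 1·3.
Back-substitution yields 899·(161) + 2193·(-66) = 1, so one solution is s = 161·3 = 483, t = -66·3 = -198.
Solutions in s differ by 2193/1 = 2193; the one in [0, 2193) is 483 mod 2193 = 483.

483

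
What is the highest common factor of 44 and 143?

Euclid: 143 = 3·44 + 11; 44 = 4·11 + 0. Last nonzero remainder: 11.

11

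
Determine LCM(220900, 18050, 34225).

220900 = 2² · 5² · 47²; 18050 = 2 · 5² · 19²; 34225 = 5² · 37²
lcm takes max exponent of each prime: 2² · 5² · 19² · 37² · 47² = 109170768100

109170768100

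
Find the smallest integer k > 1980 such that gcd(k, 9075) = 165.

2145

Multiples of 165 above 1980: 165·13, 165·14, … . Need the cofactor coprime to 9075/165 = 55.
Checking s = 13, 14, … the first with gcd(s, 55) = 1 is s = 13, giving 2145.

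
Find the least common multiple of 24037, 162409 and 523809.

12099755852613

lcm(24037, 162409) = 24037·162409/gcd = 3903825133/13 = 300294241
lcm(300294241, 523809) = 300294241·523809/gcd = 157296826083969/13 = 12099755852613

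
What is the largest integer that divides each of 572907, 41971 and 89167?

gcd(572907, 41971): 572907 = 13·41971 + 27284; 41971 = 1·27284 + 14687; 27284 = 1·14687 + 12597; 14687 = 1·12597 + 2090; 12597 = 6·2090 + 57; 2090 = 36·57 + 38; 57 = 1·38 + 19; 38 = 2·19 + 0 → 19
gcd(19, 89167): 89167 = 4693·19 + 0 → 19

19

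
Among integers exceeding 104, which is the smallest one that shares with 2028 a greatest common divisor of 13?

gcd(k, 2028) = 13 forces 13 | k; write k = 13s. Then gcd(13s, 13·156) = 13·gcd(s, 156), so need gcd(s, 156) = 1.
13s > 104 gives s ≥ 9. The least s ≥ 9 coprime to 156 is 11, so k = 13·11 = 143.

143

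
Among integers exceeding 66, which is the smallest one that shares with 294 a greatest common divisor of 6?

72

Multiples of 6 above 66: 6·12, 6·13, … . Need the cofactor coprime to 294/6 = 49.
Checking s = 12, 13, … the first with gcd(s, 49) = 1 is s = 12, giving 72.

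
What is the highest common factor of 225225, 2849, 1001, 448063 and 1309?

gcd(225225, 2849): 225225 = 79·2849 + 154; 2849 = 18·154 + 77; 154 = 2·77 + 0 → 77
gcd(77, 1001): 1001 = 13·77 + 0 → 77
gcd(77, 448063): 448063 = 5819·77 + 0 → 77
gcd(77, 1309): 1309 = 17·77 + 0 → 77

77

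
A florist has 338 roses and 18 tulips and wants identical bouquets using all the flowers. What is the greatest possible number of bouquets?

Euclid: 338 = 18·18 + 14; 18 = 1·14 + 4; 14 = 3·4 + 2; 4 = 2·2 + 0. Last nonzero remainder: 2.

2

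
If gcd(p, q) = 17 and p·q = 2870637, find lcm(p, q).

Since gcd(p,q)·lcm(p,q) = pq, lcm = 2870637/17 = 168861.

168861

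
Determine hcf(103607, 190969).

Euclid: 190969 = 1·103607 + 87362; 103607 = 1·87362 + 16245; 87362 = 5·16245 + 6137; 16245 = 2·6137 + 3971; 6137 = 1·3971 + 2166; 3971 = 1·2166 + 1805; 2166 = 1·1805 + 361; 1805 = 5·361 + 0. Last nonzero remainder: 361.

361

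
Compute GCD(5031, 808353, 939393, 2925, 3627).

117

5031 = 3² · 13 · 43; 808353 = 3³ · 7² · 13 · 47; 939393 = 3² · 7 · 13 · 31 · 37; 2925 = 3² · 5² · 13; 3627 = 3² · 13 · 31
gcd takes min exponent of each prime: 3² · 13 = 117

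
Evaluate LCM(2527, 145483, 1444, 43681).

2527 = 7 · 19²; 145483 = 13 · 19² · 31; 1444 = 2² · 19²; 43681 = 11² · 19²
lcm takes max exponent of each prime: 2² · 7 · 11² · 13 · 19² · 31 = 492896404

492896404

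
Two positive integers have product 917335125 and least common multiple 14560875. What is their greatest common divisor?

gcd·lcm = product, so gcd = 917335125/14560875 = 63.

63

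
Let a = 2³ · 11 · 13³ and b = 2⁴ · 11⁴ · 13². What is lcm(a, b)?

514660432

max exponent per prime: 2⁴ · 11⁴ · 13³ = 514660432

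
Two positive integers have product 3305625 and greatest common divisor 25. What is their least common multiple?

Since gcd(m,n)·lcm(m,n) = mn, lcm = 3305625/25 = 132225.

132225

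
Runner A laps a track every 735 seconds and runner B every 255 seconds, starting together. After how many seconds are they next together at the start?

gcd first: 735 = 2·255 + 225; 255 = 1·225 + 30; 225 = 7·30 + 15; 30 = 2·15 + 0 → gcd = 15
lcm = 735·255/gcd = 187425/15 = 12495

12495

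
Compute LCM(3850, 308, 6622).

3850 = 2 · 5² · 7 · 11; 308 = 2² · 7 · 11; 6622 = 2 · 7 · 11 · 43
lcm takes max exponent of each prime: 2² · 5² · 7 · 11 · 43 = 331100

331100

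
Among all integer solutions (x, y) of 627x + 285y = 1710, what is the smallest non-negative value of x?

0

Euclid: 627 = 2·285 + 57; 285 = 5·57 + 0 → gcd = 57; 1710 = 57·30.
Back-substitution yields 627·(1) + 285·(-2) = 57, so one solution is x = 1·30 = 30, y = -2·30 = -60.
Solutions in x differ by 285/57 = 5; the one in [0, 5) is 30 mod 5 = 0.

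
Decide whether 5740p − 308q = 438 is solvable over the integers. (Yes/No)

No

By Bézout, 5740p − 308q = 438 has integer solutions iff gcd(5740, 308) | 438.
Euclid: 5740 = 18·308 + 196; 308 = 1·196 + 112; 196 = 1·112 + 84; 112 = 1·84 + 28; 84 = 3·28 + 0. gcd = 28; 438 mod 28 = 18. No.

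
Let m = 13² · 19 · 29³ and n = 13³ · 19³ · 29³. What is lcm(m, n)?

max exponent per prime: 13³ · 19³ · 29³ = 367523279747

367523279747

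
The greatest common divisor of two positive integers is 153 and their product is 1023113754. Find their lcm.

For any two positive integers, gcd × lcm equals their product. Hence lcm = 1023113754 / 153 = 6687018.

6687018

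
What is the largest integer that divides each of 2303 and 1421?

49

2303 = 7² · 47
1421 = 7² · 29
Common: 7² = 49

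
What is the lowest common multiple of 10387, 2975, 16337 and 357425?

1469087162725

10387 = 13 · 17 · 47; 2975 = 5² · 7 · 17; 16337 = 17 · 31²; 357425 = 5² · 17 · 29²
lcm takes max exponent of each prime: 5² · 7 · 13 · 17 · 29² · 31² · 47 = 1469087162725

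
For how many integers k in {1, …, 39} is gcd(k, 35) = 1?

Prime factors of 35: 5, 7. Count integers ≤ 39 divisible by none of them.
By inclusion–exclusion: 39 − ⌊39/5⌋ − ⌊39/7⌋ + ⌊39/35⌋ = 28.

28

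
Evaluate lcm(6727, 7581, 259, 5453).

11051862297

6727 = 7 · 31²; 7581 = 3 · 7 · 19²; 259 = 7 · 37; 5453 = 7 · 19 · 41
lcm takes max exponent of each prime: 3 · 7 · 19² · 31² · 37 · 41 = 11051862297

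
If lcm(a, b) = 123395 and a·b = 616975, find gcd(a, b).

From gcd × lcm = ab: gcd = 616975 / 123395 = 5.

5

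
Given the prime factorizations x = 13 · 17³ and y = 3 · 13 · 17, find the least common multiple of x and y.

max exponent per prime: 3 · 13 · 17³ = 191607

191607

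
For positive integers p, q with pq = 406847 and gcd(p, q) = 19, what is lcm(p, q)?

Since gcd(p,q)·lcm(p,q) = pq, lcm = 406847/19 = 21413.

21413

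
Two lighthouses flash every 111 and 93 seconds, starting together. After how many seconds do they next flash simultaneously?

111 = 3 · 37; 93 = 3 · 31
max exponents: 3 · 31 · 37 = 3441

3441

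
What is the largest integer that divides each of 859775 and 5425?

859775 = 5² · 7 · 17³
5425 = 5² · 7 · 31
Common: 5² · 7 = 175

175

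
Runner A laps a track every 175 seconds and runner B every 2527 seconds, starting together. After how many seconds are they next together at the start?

gcd first: 2527 = 14·175 + 77; 175 = 2·77 + 21; 77 = 3·21 + 14; 21 = 1·14 + 7; 14 = 2·7 + 0 → gcd = 7
lcm = 175·2527/gcd = 442225/7 = 63175

63175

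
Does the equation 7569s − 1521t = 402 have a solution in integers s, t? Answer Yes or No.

No

By Bézout, 7569s − 1521t = 402 has integer solutions iff gcd(7569, 1521) | 402.
Euclid: 7569 = 4·1521 + 1485; 1521 = 1·1485 + 36; 1485 = 41·36 + 9; 36 = 4·9 + 0. gcd = 9; 402 mod 9 = 6. No.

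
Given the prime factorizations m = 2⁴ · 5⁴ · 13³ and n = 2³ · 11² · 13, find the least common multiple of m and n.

2658370000

max exponent per prime: 2⁴ · 5⁴ · 11² · 13³ = 2658370000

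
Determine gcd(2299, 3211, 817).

19

2299 = 11² · 19; 3211 = 13² · 19; 817 = 19 · 43
gcd takes min exponent of each prime: 19 = 19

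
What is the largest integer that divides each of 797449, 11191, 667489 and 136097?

361

797449 = 19² · 47²; 11191 = 19² · 31; 667489 = 19² · 43²; 136097 = 13 · 19² · 29
gcd takes min exponent of each prime: 19² = 361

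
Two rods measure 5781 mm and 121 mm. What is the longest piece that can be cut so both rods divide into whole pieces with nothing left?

Euclid: 5781 = 47·121 + 94; 121 = 1·94 + 27; 94 = 3·27 + 13; 27 = 2·13 + 1; 13 = 13·1 + 0. Last nonzero remainder: 1.

1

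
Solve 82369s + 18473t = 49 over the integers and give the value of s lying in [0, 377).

Euclid: 82369 = 4·18473 + 8477; 18473 = 2·8477 + 1519; 8477 = 5·1519 + 882; 1519 = 1·882 + 637; 882 = 1·637 + 245; 637 = 2·245 + 147; 245 = 1·147 + 98; 147 = 1·98 + 49; 98 = 2·49 + 0 → gcd = 49; 49 = 49·1.
Back-substitution yields 82369·(-146) + 18473·(651) = 49, so one solution is s = -146·1 = -146, t = 651·1 = 651.
Solutions in s differ by 18473/49 = 377; the one in [0, 377) is -146 mod 377 = 231.

231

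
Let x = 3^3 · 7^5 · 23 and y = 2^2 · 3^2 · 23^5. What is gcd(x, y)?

min exponent per shared prime: 3^2 · 23 = 207

207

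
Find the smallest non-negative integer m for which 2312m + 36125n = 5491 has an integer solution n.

Reduce mod 36125: 2312m ≡ 5491 (mod 36125). With g = gcd(2312, 36125) = 289 dividing 5491, divide through: 8m ≡ 19 (mod 125).
Since gcd(8, 125) = 1, m ≡ 19·(8)⁻¹ ≡ 18 (mod 125). Smallest non-negative: 18.

18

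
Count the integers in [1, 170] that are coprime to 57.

108

57 = 3·19. Inclusion–exclusion on these primes:
170 − ⌊170/3⌋ − ⌊170/19⌋ + ⌊170/57⌋ = 108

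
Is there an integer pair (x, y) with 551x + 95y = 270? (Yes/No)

No

By Bézout, 551x + 95y = 270 has integer solutions iff gcd(551, 95) | 270.
Euclid: 551 = 5·95 + 76; 95 = 1·76 + 19; 76 = 4·19 + 0. gcd = 19; 270 mod 19 = 4. No.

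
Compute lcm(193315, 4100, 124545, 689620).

193315 = 5 · 23 · 41²; 4100 = 2² · 5² · 41; 124545 = 3 · 5 · 19² · 23; 689620 = 2² · 5 · 29² · 41
lcm takes max exponent of each prime: 2² · 3 · 5² · 19² · 23 · 29² · 41² = 3521437638900

3521437638900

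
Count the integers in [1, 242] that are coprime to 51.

152

Prime factors of 51: 3, 17. Count integers ≤ 242 divisible by none of them.
By inclusion–exclusion: 242 − ⌊242/3⌋ − ⌊242/17⌋ + ⌊242/51⌋ = 152.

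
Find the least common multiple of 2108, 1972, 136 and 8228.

2108 = 2² · 17 · 31; 1972 = 2² · 17 · 29; 136 = 2³ · 17; 8228 = 2² · 11² · 17
lcm takes max exponent of each prime: 2³ · 11² · 17 · 29 · 31 = 14793944

14793944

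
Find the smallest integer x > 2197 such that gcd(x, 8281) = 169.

gcd(x, 8281) = 169 forces 169 | x; write x = 169s. Then gcd(169s, 169·49) = 169·gcd(s, 49), so need gcd(s, 49) = 1.
169s > 2197 gives s ≥ 14. The least s ≥ 14 coprime to 49 is 15, so x = 169·15 = 2535.

2535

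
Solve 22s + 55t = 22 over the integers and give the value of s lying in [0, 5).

Euclid: 55 = 2·22 + 11; 22 = 2·11 + 0 → gcd = 11; 22 = 11·2.
Back-substitution yields 22·(-2) + 55·(1) = 11, so one solution is s = -2·2 = -4, t = 1·2 = 2.
Solutions in s differ by 55/11 = 5; the one in [0, 5) is -4 mod 5 = 1.

1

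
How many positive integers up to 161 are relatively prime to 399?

87

399 = 3·7·19. Inclusion–exclusion on these primes:
161 − ⌊161/3⌋ − ⌊161/7⌋ − ⌊161/19⌋ + ⌊161/21⌋ + ⌊161/57⌋ + ⌊161/133⌋ − ⌊161/399⌋ = 87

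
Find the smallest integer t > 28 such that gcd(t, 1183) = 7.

35

1183 = 7·169. Any t with gcd(t, 1183) = 7 is a multiple of 7, say 7s, with s coprime to 169.
Need s > 28/7, so s ≥ 5. First s ≥ 5 with gcd(s, 169) = 1 is s = 5. Thus t = 7·5 = 35.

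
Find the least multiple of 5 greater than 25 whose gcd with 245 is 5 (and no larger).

30

245 = 5·49. Any m with gcd(m, 245) = 5 is a multiple of 5, say 5s, with s coprime to 49.
Need s > 25/5, so s ≥ 6. First s ≥ 6 with gcd(s, 49) = 1 is s = 6. Thus m = 5·6 = 30.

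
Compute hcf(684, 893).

684 = 2² · 3² · 19
893 = 19 · 47
Common: 19 = 19

19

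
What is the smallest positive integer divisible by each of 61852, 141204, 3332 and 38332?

50815139820396

lcm(61852, 141204) = 61852·141204/gcd = 8733749808/28 = 311919636
lcm(311919636, 3332) = 311919636·3332/gcd = 1039316227152/28 = 37118436684
lcm(37118436684, 38332) = 37118436684·38332/gcd = 1422823914971088/28 = 50815139820396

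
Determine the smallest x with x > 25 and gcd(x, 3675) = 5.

Multiples of 5 above 25: 5·6, 5·7, … . Need the cofactor coprime to 3675/5 = 735.
Checking s = 6, 7, … the first with gcd(s, 735) = 1 is s = 8, giving 40.

40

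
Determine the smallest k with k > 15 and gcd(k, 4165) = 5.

20

gcd(k, 4165) = 5 forces 5 | k; write k = 5s. Then gcd(5s, 5·833) = 5·gcd(s, 833), so need gcd(s, 833) = 1.
5s > 15 gives s ≥ 4. The least s ≥ 4 coprime to 833 is 4, so k = 5·4 = 20.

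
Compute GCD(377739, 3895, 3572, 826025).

gcd(377739, 3895): 377739 = 96·3895 + 3819; 3895 = 1·3819 + 76; 3819 = 50·76 + 19; 76 = 4·19 + 0 → 19
gcd(19, 3572): 3572 = 188·19 + 0 → 19
gcd(19, 826025): 826025 = 43475·19 + 0 → 19

19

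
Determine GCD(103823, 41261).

Euclid: 103823 = 2·41261 + 21301; 41261 = 1·21301 + 19960; 21301 = 1·19960 + 1341; 19960 = 14·1341 + 1186; 1341 = 1·1186 + 155; 1186 = 7·155 + 101; 155 = 1·101 + 54; 101 = 1·54 + 47; 54 = 1·47 + 7; 47 = 6·7 + 5; 7 = 1·5 + 2; 5 = 2·2 + 1; 2 = 2·1 + 0. Last nonzero remainder: 1.

1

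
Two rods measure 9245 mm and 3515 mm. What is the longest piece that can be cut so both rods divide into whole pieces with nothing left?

5

9245 = 5 · 43²
3515 = 5 · 19 · 37
Common: 5 = 5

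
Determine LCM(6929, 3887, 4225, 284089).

lcm(6929, 3887) = 6929·3887/gcd = 26933023/169 = 159367
lcm(159367, 4225) = 159367·4225/gcd = 673325575/169 = 3984175
lcm(3984175, 284089) = 3984175·284089/gcd = 1131860291575/6929 = 163351175

163351175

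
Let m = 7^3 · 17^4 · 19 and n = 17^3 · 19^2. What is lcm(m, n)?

max exponent per prime: 7^3 · 17^4 · 19^2 = 10341820783

10341820783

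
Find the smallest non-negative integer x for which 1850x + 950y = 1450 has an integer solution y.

9

Euclid: 1850 = 1·950 + 900; 950 = 1·900 + 50; 900 = 18·50 + 0 → gcd = 50; 1450 = 50·29.
Back-substitution yields 1850·(-1) + 950·(2) = 50, so one solution is x = -1·29 = -29, y = 2·29 = 58.
Solutions in x differ by 950/50 = 19; the one in [0, 19) is -29 mod 19 = 9.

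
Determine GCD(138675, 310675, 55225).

138675 = 3 · 5² · 43²; 310675 = 5² · 17² · 43; 55225 = 5² · 47²
gcd takes min exponent of each prime: 5² = 25

25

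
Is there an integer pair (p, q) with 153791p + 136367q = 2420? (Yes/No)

By Bézout, 153791p + 136367q = 2420 has integer solutions iff gcd(153791, 136367) | 2420.
Euclid: 153791 = 1·136367 + 17424; 136367 = 7·17424 + 14399; 17424 = 1·14399 + 3025; 14399 = 4·3025 + 2299; 3025 = 1·2299 + 726; 2299 = 3·726 + 121; 726 = 6·121 + 0. gcd = 121; 2420 mod 121 = 0. Yes.

Yes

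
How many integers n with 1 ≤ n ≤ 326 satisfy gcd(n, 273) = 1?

172

273 = 3·7·13. Inclusion–exclusion on these primes:
326 − ⌊326/3⌋ − ⌊326/7⌋ − ⌊326/13⌋ + ⌊326/21⌋ + ⌊326/39⌋ + ⌊326/91⌋ − ⌊326/273⌋ = 172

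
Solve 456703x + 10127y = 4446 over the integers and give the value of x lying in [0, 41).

Euclid: 456703 = 45·10127 + 988; 10127 = 10·988 + 247; 988 = 4·247 + 0 → gcd = 247; 4446 = 247·18.
Back-substitution yields 456703·(-10) + 10127·(451) = 247, so one solution is x = -10·18 = -180, y = 451·18 = 8118.
Solutions in x differ by 10127/247 = 41; the one in [0, 41) is -180 mod 41 = 25.

25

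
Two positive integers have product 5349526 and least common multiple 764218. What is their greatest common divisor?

From gcd × lcm = uv: gcd = 5349526 / 764218 = 7.

7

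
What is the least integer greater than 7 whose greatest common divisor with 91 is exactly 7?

91 = 7·13. Any x with gcd(x, 91) = 7 is a multiple of 7, say 7s, with s coprime to 13.
Need s > 7/7, so s ≥ 2. First s ≥ 2 with gcd(s, 13) = 1 is s = 2. Thus x = 7·2 = 14.

14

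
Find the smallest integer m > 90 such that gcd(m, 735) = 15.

120

gcd(m, 735) = 15 forces 15 | m; write m = 15s. Then gcd(15s, 15·49) = 15·gcd(s, 49), so need gcd(s, 49) = 1.
15s > 90 gives s ≥ 7. The least s ≥ 7 coprime to 49 is 8, so m = 15·8 = 120.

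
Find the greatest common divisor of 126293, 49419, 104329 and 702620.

19

gcd(126293, 49419): 126293 = 2·49419 + 27455; 49419 = 1·27455 + 21964; 27455 = 1·21964 + 5491; 21964 = 4·5491 + 0 → 5491
gcd(5491, 104329): 104329 = 19·5491 + 0 → 5491
gcd(5491, 702620): 702620 = 127·5491 + 5263; 5491 = 1·5263 + 228; 5263 = 23·228 + 19; 228 = 12·19 + 0 → 19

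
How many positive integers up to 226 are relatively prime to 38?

38 = 2·19. Inclusion–exclusion on these primes:
226 − ⌊226/2⌋ − ⌊226/19⌋ + ⌊226/38⌋ = 107

107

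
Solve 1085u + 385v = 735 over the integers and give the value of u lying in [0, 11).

6

gcd(1085, 385) = 35 (Euclid: 1085 = 2·385 + 315; 385 = 1·315 + 70; 315 = 4·70 + 35; 70 = 2·35 + 0), and 35 | 735.
Extended Euclid: 1085·(5) + 385·(-14) = 35. Scale by 21: u₀ = 105.
General solution u = u₀ + 11t; reducing mod 11 gives u = 6 (and v = -15).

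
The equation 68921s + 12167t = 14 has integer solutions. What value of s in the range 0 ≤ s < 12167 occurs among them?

gcd(68921, 12167) = 1 (Euclid: 68921 = 5·12167 + 8086; 12167 = 1·8086 + 4081; 8086 = 1·4081 + 4005; 4081 = 1·4005 + 76; 4005 = 52·76 + 53; 76 = 1·53 + 23; 53 = 2·23 + 7; 23 = 3·7 + 2; 7 = 3·2 + 1; 2 = 2·1 + 0), and 1 | 14.
Extended Euclid: 68921·(5283) + 12167·(-29926) = 1. Scale by 14: s₀ = 73962.
General solution s = s₀ + 12167k; reducing mod 12167 gives s = 960 (and t = -5438).

960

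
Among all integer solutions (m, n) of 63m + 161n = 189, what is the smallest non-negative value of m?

gcd(63, 161) = 7 (Euclid: 161 = 2·63 + 35; 63 = 1·35 + 28; 35 = 1·28 + 7; 28 = 4·7 + 0), and 7 | 189.
Extended Euclid: 63·(-5) + 161·(2) = 7. Scale by 27: m₀ = -135.
General solution m = m₀ + 23t; reducing mod 23 gives m = 3 (and n = 0).

3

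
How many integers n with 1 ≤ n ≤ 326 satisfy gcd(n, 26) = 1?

150

26 = 2·13. Inclusion–exclusion on these primes:
326 − ⌊326/2⌋ − ⌊326/13⌋ + ⌊326/26⌋ = 150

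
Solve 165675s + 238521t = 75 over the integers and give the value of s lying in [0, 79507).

Euclid: 238521 = 1·165675 + 72846; 165675 = 2·72846 + 19983; 72846 = 3·19983 + 12897; 19983 = 1·12897 + 7086; 12897 = 1·7086 + 5811; 7086 = 1·5811 + 1275; 5811 = 4·1275 + 711; 1275 = 1·711 + 564; 711 = 1·564 + 147; 564 = 3·147 + 123; 147 = 1·123 + 24; 123 = 5·24 + 3; 24 = 8·3 + 0 → gcd = 3; 75 = 3·25.
Back-substitution yields 165675·(9728) + 238521·(-6757) = 3, so one solution is s = 9728·25 = 243200, t = -6757·25 = -168925.
Solutions in s differ by 238521/3 = 79507; the one in [0, 79507) is 243200 mod 79507 = 4679.

4679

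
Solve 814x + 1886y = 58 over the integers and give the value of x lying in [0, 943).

gcd(814, 1886) = 2 (Euclid: 1886 = 2·814 + 258; 814 = 3·258 + 40; 258 = 6·40 + 18; 40 = 2·18 + 4; 18 = 4·4 + 2; 4 = 2·2 + 0), and 2 | 58.
Extended Euclid: 814·(-424) + 1886·(183) = 2. Scale by 29: x₀ = -12296.
General solution x = x₀ + 943t; reducing mod 943 gives x = 906 (and y = -391).

906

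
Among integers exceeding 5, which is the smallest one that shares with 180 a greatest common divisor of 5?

180 = 5·36. Any k with gcd(k, 180) = 5 is a multiple of 5, say 5s, with s coprime to 36.
Need s > 5/5, so s ≥ 2. First s ≥ 2 with gcd(s, 36) = 1 is s = 5. Thus k = 5·5 = 25.

25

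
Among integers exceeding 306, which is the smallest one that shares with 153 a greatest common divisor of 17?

gcd(a, 153) = 17 forces 17 | a; write a = 17s. Then gcd(17s, 17·9) = 17·gcd(s, 9), so need gcd(s, 9) = 1.
17s > 306 gives s ≥ 19. The least s ≥ 19 coprime to 9 is 19, so a = 17·19 = 323.

323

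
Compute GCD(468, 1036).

4

468 = 2² · 3² · 13
1036 = 2² · 7 · 37
Common: 2² = 4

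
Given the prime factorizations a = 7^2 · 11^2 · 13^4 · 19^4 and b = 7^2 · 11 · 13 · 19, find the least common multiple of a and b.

22068319522249

max exponent per prime: 7^2 · 11^2 · 13^4 · 19^4 = 22068319522249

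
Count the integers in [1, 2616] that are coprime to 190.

991

190 = 2·5·19. Inclusion–exclusion on these primes:
2616 − ⌊2616/2⌋ − ⌊2616/5⌋ − ⌊2616/19⌋ + ⌊2616/10⌋ + ⌊2616/38⌋ + ⌊2616/95⌋ − ⌊2616/190⌋ = 991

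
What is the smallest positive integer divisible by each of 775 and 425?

13175

gcd first: 775 = 1·425 + 350; 425 = 1·350 + 75; 350 = 4·75 + 50; 75 = 1·50 + 25; 50 = 2·25 + 0 → gcd = 25
lcm = 775·425/gcd = 329375/25 = 13175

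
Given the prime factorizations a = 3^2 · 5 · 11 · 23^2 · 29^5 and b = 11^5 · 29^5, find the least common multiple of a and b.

max exponent per prime: 3^2 · 5 · 11^5 · 23^2 · 29^5 = 78636033876144195

78636033876144195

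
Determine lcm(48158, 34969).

13917662

gcd first: 48158 = 1·34969 + 13189; 34969 = 2·13189 + 8591; 13189 = 1·8591 + 4598; 8591 = 1·4598 + 3993; 4598 = 1·3993 + 605; 3993 = 6·605 + 363; 605 = 1·363 + 242; 363 = 1·242 + 121; 242 = 2·121 + 0 → gcd = 121
lcm = 48158·34969/gcd = 1684037102/121 = 13917662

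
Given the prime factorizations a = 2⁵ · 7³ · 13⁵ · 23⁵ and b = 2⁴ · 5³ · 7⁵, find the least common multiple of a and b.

max exponent per prime: 2⁵ · 5³ · 7⁵ · 13⁵ · 23⁵ = 160659397155574772000

160659397155574772000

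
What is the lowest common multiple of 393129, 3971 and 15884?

393129 = 3² · 11² · 19²; 3971 = 11 · 19²; 15884 = 2² · 11 · 19²
lcm takes max exponent of each prime: 2² · 3² · 11² · 19² = 1572516

1572516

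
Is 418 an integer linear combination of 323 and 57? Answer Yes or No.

gcd(323, 57): 323 = 5·57 + 38; 57 = 1·38 + 19; 38 = 2·19 + 0 → 19
19 divides 418, so a solution exists.

Yes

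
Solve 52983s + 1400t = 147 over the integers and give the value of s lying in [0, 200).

gcd(52983, 1400) = 7 (Euclid: 52983 = 37·1400 + 1183; 1400 = 1·1183 + 217; 1183 = 5·217 + 98; 217 = 2·98 + 21; 98 = 4·21 + 14; 21 = 1·14 + 7; 14 = 2·7 + 0), and 7 | 147.
Extended Euclid: 52983·(-71) + 1400·(2687) = 7. Scale by 21: s₀ = -1491.
General solution s = s₀ + 200k; reducing mod 200 gives s = 109 (and t = -4125).

109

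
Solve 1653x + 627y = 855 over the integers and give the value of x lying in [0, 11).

gcd(1653, 627) = 57 (Euclid: 1653 = 2·627 + 399; 627 = 1·399 + 228; 399 = 1·228 + 171; 228 = 1·171 + 57; 171 = 3·57 + 0), and 57 | 855.
Extended Euclid: 1653·(-3) + 627·(8) = 57. Scale by 15: x₀ = -45.
General solution x = x₀ + 11t; reducing mod 11 gives x = 10 (and y = -25).

10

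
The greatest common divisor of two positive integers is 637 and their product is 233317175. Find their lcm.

Since gcd(u,v)·lcm(u,v) = uv, lcm = 233317175/637 = 366275.

366275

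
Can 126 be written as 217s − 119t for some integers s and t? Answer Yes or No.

Yes

gcd(217, 119): 217 = 1·119 + 98; 119 = 1·98 + 21; 98 = 4·21 + 14; 21 = 1·14 + 7; 14 = 2·7 + 0 → 7
7 divides 126, so a solution exists.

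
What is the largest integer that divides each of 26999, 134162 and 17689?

49

gcd(26999, 134162): 134162 = 4·26999 + 26166; 26999 = 1·26166 + 833; 26166 = 31·833 + 343; 833 = 2·343 + 147; 343 = 2·147 + 49; 147 = 3·49 + 0 → 49
gcd(49, 17689): 17689 = 361·49 + 0 → 49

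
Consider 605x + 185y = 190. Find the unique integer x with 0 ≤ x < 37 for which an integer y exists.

26

gcd(605, 185) = 5 (Euclid: 605 = 3·185 + 50; 185 = 3·50 + 35; 50 = 1·35 + 15; 35 = 2·15 + 5; 15 = 3·5 + 0), and 5 | 190.
Extended Euclid: 605·(-11) + 185·(36) = 5. Scale by 38: x₀ = -418.
General solution x = x₀ + 37t; reducing mod 37 gives x = 26 (and y = -84).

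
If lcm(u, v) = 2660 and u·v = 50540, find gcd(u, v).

19

From gcd × lcm = uv: gcd = 50540 / 2660 = 19.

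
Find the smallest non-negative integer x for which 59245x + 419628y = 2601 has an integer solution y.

765

Euclid: 419628 = 7·59245 + 4913; 59245 = 12·4913 + 289; 4913 = 17·289 + 0 → gcd = 289; 2601 = 289·9.
Back-substitution yields 59245·(85) + 419628·(-12) = 289, so one solution is x = 85·9 = 765, y = -12·9 = -108.
Solutions in x differ by 419628/289 = 1452; the one in [0, 1452) is 765 mod 1452 = 765.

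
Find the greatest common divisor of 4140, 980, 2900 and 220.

20

gcd(4140, 980): 4140 = 4·980 + 220; 980 = 4·220 + 100; 220 = 2·100 + 20; 100 = 5·20 + 0 → 20
gcd(20, 2900): 2900 = 145·20 + 0 → 20
gcd(20, 220): 220 = 11·20 + 0 → 20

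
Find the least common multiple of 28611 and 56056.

28611 = 3² · 11 · 17²; 56056 = 2³ · 7² · 11 · 13
max exponents: 2³ · 3² · 7² · 11 · 13 · 17² = 145801656

145801656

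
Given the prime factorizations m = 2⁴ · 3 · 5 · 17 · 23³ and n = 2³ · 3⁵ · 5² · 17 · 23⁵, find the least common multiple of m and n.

max exponent per prime: 2⁴ · 3⁵ · 5² · 17 · 23⁵ = 10635413173200

10635413173200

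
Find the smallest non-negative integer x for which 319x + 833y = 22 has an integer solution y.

632

Euclid: 833 = 2·319 + 195; 319 = 1·195 + 124; 195 = 1·124 + 71; 124 = 1·71 + 53; 71 = 1·53 + 18; 53 = 2·18 + 17; 18 = 1·17 + 1; 17 = 17·1 + 0 → gcd = 1; 22 = 1·22.
Back-substitution yields 319·(-47) + 833·(18) = 1, so one solution is x = -47·22 = -1034, y = 18·22 = 396.
Solutions in x differ by 833/1 = 833; the one in [0, 833) is -1034 mod 833 = 632.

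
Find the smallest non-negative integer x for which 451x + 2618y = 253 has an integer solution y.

47

gcd(451, 2618) = 11 (Euclid: 2618 = 5·451 + 363; 451 = 1·363 + 88; 363 = 4·88 + 11; 88 = 8·11 + 0), and 11 | 253.
Extended Euclid: 451·(-29) + 2618·(5) = 11. Scale by 23: x₀ = -667.
General solution x = x₀ + 238t; reducing mod 238 gives x = 47 (and y = -8).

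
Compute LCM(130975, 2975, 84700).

7543636100

lcm(130975, 2975) = 130975·2975/gcd = 389650625/25 = 15586025
lcm(15586025, 84700) = 15586025·84700/gcd = 1320136317500/175 = 7543636100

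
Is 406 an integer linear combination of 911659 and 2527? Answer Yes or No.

Yes

By Bézout, 911659m − 2527n = 406 has integer solutions iff gcd(911659, 2527) | 406.
Euclid: 911659 = 360·2527 + 1939; 2527 = 1·1939 + 588; 1939 = 3·588 + 175; 588 = 3·175 + 63; 175 = 2·63 + 49; 63 = 1·49 + 14; 49 = 3·14 + 7; 14 = 2·7 + 0. gcd = 7; 406 mod 7 = 0. Yes.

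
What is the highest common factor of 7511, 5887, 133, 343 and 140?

gcd(7511, 5887): 7511 = 1·5887 + 1624; 5887 = 3·1624 + 1015; 1624 = 1·1015 + 609; 1015 = 1·609 + 406; 609 = 1·406 + 203; 406 = 2·203 + 0 → 203
gcd(203, 133): 203 = 1·133 + 70; 133 = 1·70 + 63; 70 = 1·63 + 7; 63 = 9·7 + 0 → 7
gcd(7, 343): 343 = 49·7 + 0 → 7
gcd(7, 140): 140 = 20·7 + 0 → 7

7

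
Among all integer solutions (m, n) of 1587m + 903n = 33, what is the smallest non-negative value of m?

gcd(1587, 903) = 3 (Euclid: 1587 = 1·903 + 684; 903 = 1·684 + 219; 684 = 3·219 + 27; 219 = 8·27 + 3; 27 = 9·3 + 0), and 3 | 33.
Extended Euclid: 1587·(-33) + 903·(58) = 3. Scale by 11: m₀ = -363.
General solution m = m₀ + 301t; reducing mod 301 gives m = 239 (and n = -420).

239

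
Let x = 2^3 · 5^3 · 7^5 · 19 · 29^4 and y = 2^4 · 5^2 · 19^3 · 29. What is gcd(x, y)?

min exponent per shared prime: 2^3 · 5^2 · 19 · 29 = 110200

110200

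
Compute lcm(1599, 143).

gcd first: 1599 = 11·143 + 26; 143 = 5·26 + 13; 26 = 2·13 + 0 → gcd = 13
lcm = 1599·143/gcd = 228657/13 = 17589

17589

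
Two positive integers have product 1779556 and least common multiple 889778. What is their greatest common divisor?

2

From gcd × lcm = mn: gcd = 1779556 / 889778 = 2.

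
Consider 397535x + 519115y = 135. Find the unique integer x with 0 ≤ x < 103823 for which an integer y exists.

27416

gcd(397535, 519115) = 5 (Euclid: 519115 = 1·397535 + 121580; 397535 = 3·121580 + 32795; 121580 = 3·32795 + 23195; 32795 = 1·23195 + 9600; 23195 = 2·9600 + 3995; 9600 = 2·3995 + 1610; 3995 = 2·1610 + 775; 1610 = 2·775 + 60; 775 = 12·60 + 55; 60 = 1·55 + 5; 55 = 11·5 + 0), and 5 | 135.
Extended Euclid: 397535·(8706) + 519115·(-6667) = 5. Scale by 27: x₀ = 235062.
General solution x = x₀ + 103823t; reducing mod 103823 gives x = 27416 (and y = -20995).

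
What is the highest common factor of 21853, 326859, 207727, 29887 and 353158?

13

gcd(21853, 326859): 326859 = 14·21853 + 20917; 21853 = 1·20917 + 936; 20917 = 22·936 + 325; 936 = 2·325 + 286; 325 = 1·286 + 39; 286 = 7·39 + 13; 39 = 3·13 + 0 → 13
gcd(13, 207727): 207727 = 15979·13 + 0 → 13
gcd(13, 29887): 29887 = 2299·13 + 0 → 13
gcd(13, 353158): 353158 = 27166·13 + 0 → 13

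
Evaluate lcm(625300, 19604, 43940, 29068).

10136738300

lcm(625300, 19604) = 625300·19604/gcd = 12258381200/676 = 18133700
lcm(18133700, 43940) = 18133700·43940/gcd = 796794778000/3380 = 235738100
lcm(235738100, 29068) = 235738100·29068/gcd = 6852435090800/676 = 10136738300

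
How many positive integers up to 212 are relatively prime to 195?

Prime factors of 195: 3, 5, 13. Count integers ≤ 212 divisible by none of them.
By inclusion–exclusion: 212 − ⌊212/3⌋ − ⌊212/5⌋ − ⌊212/13⌋ + ⌊212/15⌋ + ⌊212/39⌋ + ⌊212/65⌋ − ⌊212/195⌋ = 105.

105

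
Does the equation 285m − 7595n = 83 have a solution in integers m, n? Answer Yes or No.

gcd(285, 7595): 7595 = 26·285 + 185; 285 = 1·185 + 100; 185 = 1·100 + 85; 100 = 1·85 + 15; 85 = 5·15 + 10; 15 = 1·10 + 5; 10 = 2·5 + 0 → 5
5 does not divide 83, so a solution does not exist.

No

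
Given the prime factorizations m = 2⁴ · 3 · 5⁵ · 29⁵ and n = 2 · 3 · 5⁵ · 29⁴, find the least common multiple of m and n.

max exponent per prime: 2⁴ · 3 · 5⁵ · 29⁵ = 3076672350000

3076672350000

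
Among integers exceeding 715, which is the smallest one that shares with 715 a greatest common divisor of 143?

858

715 = 143·5. Any x with gcd(x, 715) = 143 is a multiple of 143, say 143s, with s coprime to 5.
Need s > 715/143, so s ≥ 6. First s ≥ 6 with gcd(s, 5) = 1 is s = 6. Thus x = 143·6 = 858.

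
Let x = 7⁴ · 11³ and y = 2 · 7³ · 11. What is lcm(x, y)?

6391462

max exponent per prime: 2 · 7⁴ · 11³ = 6391462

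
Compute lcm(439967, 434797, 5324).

lcm(439967, 434797) = 439967·434797/gcd = 191296331699/517 = 370012247
lcm(370012247, 5324) = 370012247·5324/gcd = 1969945203028/11 = 179085927548

179085927548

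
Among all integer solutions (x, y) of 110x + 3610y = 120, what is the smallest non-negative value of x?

198

Reduce mod 3610: 110x ≡ 120 (mod 3610). With g = gcd(110, 3610) = 10 dividing 120, divide through: 11x ≡ 12 (mod 361).
Since gcd(11, 361) = 1, x ≡ 12·(11)⁻¹ ≡ 198 (mod 361). Smallest non-negative: 198.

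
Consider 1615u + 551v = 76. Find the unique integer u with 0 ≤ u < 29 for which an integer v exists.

27

Euclid: 1615 = 2·551 + 513; 551 = 1·513 + 38; 513 = 13·38 + 19; 38 = 2·19 + 0 → gcd = 19; 76 = 19·4.
Back-substitution yields 1615·(14) + 551·(-41) = 19, so one solution is u = 14·4 = 56, v = -41·4 = -164.
Solutions in u differ by 551/19 = 29; the one in [0, 29) is 56 mod 29 = 27.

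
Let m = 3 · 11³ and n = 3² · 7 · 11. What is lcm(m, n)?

83853

max exponent per prime: 3² · 7 · 11³ = 83853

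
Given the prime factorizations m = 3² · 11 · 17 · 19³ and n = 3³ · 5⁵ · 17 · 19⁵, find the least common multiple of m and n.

max exponent per prime: 3³ · 5⁵ · 11 · 17 · 19⁵ = 39068199534375

39068199534375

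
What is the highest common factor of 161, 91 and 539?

7

161 = 7 · 23; 91 = 7 · 13; 539 = 7² · 11
gcd takes min exponent of each prime: 7 = 7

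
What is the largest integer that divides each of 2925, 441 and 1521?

9

gcd(2925, 441): 2925 = 6·441 + 279; 441 = 1·279 + 162; 279 = 1·162 + 117; 162 = 1·117 + 45; 117 = 2·45 + 27; 45 = 1·27 + 18; 27 = 1·18 + 9; 18 = 2·9 + 0 → 9
gcd(9, 1521): 1521 = 169·9 + 0 → 9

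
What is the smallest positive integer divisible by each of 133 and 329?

6251

133 = 7 · 19; 329 = 7 · 47
max exponents: 7 · 19 · 47 = 6251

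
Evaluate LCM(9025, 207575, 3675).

30513525

lcm(9025, 207575) = 9025·207575/gcd = 1873364375/9025 = 207575
lcm(207575, 3675) = 207575·3675/gcd = 762838125/25 = 30513525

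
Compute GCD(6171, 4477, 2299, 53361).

121

gcd(6171, 4477): 6171 = 1·4477 + 1694; 4477 = 2·1694 + 1089; 1694 = 1·1089 + 605; 1089 = 1·605 + 484; 605 = 1·484 + 121; 484 = 4·121 + 0 → 121
gcd(121, 2299): 2299 = 19·121 + 0 → 121
gcd(121, 53361): 53361 = 441·121 + 0 → 121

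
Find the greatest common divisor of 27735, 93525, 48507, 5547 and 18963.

27735 = 3 · 5 · 43²; 93525 = 3 · 5² · 29 · 43; 48507 = 3 · 19 · 23 · 37; 5547 = 3 · 43²; 18963 = 3² · 7² · 43
gcd takes min exponent of each prime: 3 = 3

3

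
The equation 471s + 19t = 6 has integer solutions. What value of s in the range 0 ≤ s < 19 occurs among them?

8

Euclid: 471 = 24·19 + 15; 19 = 1·15 + 4; 15 = 3·4 + 3; 4 = 1·3 + 1; 3 = 3·1 + 0 → gcd = 1; 6 = 1·6.
Back-substitution yields 471·(-5) + 19·(124) = 1, so one solution is s = -5·6 = -30, t = 124·6 = 744.
Solutions in s differ by 19/1 = 19; the one in [0, 19) is -30 mod 19 = 8.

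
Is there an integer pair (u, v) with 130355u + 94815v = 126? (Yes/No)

By Bézout, 130355u + 94815v = 126 has integer solutions iff gcd(130355, 94815) | 126.
Euclid: 130355 = 1·94815 + 35540; 94815 = 2·35540 + 23735; 35540 = 1·23735 + 11805; 23735 = 2·11805 + 125; 11805 = 94·125 + 55; 125 = 2·55 + 15; 55 = 3·15 + 10; 15 = 1·10 + 5; 10 = 2·5 + 0. gcd = 5; 126 mod 5 = 1. No.

No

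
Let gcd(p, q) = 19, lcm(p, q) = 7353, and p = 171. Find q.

817

p·q = gcd·lcm = 19·7353 = 139707, so q = 139707/171 = 817.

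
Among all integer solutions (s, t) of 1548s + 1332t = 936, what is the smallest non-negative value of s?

29

gcd(1548, 1332) = 36 (Euclid: 1548 = 1·1332 + 216; 1332 = 6·216 + 36; 216 = 6·36 + 0), and 36 | 936.
Extended Euclid: 1548·(-6) + 1332·(7) = 36. Scale by 26: s₀ = -156.
General solution s = s₀ + 37k; reducing mod 37 gives s = 29 (and t = -33).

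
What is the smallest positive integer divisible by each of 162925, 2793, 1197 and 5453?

162925 = 5² · 7³ · 19; 2793 = 3 · 7² · 19; 1197 = 3² · 7 · 19; 5453 = 7 · 19 · 41
lcm takes max exponent of each prime: 3² · 5² · 7³ · 19 · 41 = 60119325

60119325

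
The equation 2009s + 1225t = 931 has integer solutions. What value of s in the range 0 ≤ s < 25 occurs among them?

9

Euclid: 2009 = 1·1225 + 784; 1225 = 1·784 + 441; 784 = 1·441 + 343; 441 = 1·343 + 98; 343 = 3·98 + 49; 98 = 2·49 + 0 → gcd = 49; 931 = 49·19.
Back-substitution yields 2009·(11) + 1225·(-18) = 49, so one solution is s = 11·19 = 209, t = -18·19 = -342.
Solutions in s differ by 1225/49 = 25; the one in [0, 25) is 209 mod 25 = 9.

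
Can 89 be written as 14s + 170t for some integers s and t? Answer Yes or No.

No

By Bézout, 14s + 170t = 89 has integer solutions iff gcd(14, 170) | 89.
Euclid: 170 = 12·14 + 2; 14 = 7·2 + 0. gcd = 2; 89 mod 2 = 1. No.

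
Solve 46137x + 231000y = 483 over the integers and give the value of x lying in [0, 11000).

Reduce mod 231000: 46137x ≡ 483 (mod 231000). With g = gcd(46137, 231000) = 21 dividing 483, divide through: 2197x ≡ 23 (mod 11000).
Since gcd(2197, 11000) = 1, x ≡ 23·(2197)⁻¹ ≡ 10259 (mod 11000). Smallest non-negative: 10259.

10259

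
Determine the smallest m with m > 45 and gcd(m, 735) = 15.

60

735 = 15·49. Any m with gcd(m, 735) = 15 is a multiple of 15, say 15s, with s coprime to 49.
Need s > 45/15, so s ≥ 4. First s ≥ 4 with gcd(s, 49) = 1 is s = 4. Thus m = 15·4 = 60.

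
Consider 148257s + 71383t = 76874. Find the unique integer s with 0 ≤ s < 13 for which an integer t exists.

1

Euclid: 148257 = 2·71383 + 5491; 71383 = 13·5491 + 0 → gcd = 5491; 76874 = 5491·14.
Back-substitution yields 148257·(1) + 71383·(-2) = 5491, so one solution is s = 1·14 = 14, t = -2·14 = -28.
Solutions in s differ by 71383/5491 = 13; the one in [0, 13) is 14 mod 13 = 1.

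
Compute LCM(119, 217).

119 = 7 · 17; 217 = 7 · 31
max exponents: 7 · 17 · 31 = 3689

3689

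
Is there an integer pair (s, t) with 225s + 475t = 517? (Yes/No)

No

gcd(225, 475): 475 = 2·225 + 25; 225 = 9·25 + 0 → 25
25 does not divide 517, so a solution does not exist.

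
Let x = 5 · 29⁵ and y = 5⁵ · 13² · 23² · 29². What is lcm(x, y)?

max exponent per prime: 5⁵ · 13² · 23² · 29⁵ = 5730366349215625

5730366349215625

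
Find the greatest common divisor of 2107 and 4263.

2107 = 7² · 43
4263 = 3 · 7² · 29
Common: 7² = 49

49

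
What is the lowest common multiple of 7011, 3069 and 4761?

7011 = 3² · 19 · 41; 3069 = 3² · 11 · 31; 4761 = 3² · 23²
lcm takes max exponent of each prime: 3² · 11 · 19 · 23² · 31 · 41 = 1264707279

1264707279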